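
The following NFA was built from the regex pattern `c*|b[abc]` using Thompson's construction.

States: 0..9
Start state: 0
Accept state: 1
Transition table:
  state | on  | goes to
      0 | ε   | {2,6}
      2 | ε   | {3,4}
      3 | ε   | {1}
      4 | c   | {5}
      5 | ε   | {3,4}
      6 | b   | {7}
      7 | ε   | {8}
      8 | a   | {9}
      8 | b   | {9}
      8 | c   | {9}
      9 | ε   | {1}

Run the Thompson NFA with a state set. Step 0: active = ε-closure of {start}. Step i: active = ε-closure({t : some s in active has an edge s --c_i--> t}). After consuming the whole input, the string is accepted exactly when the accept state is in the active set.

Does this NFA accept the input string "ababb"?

Answer: REJECT

Trace:
S₀ = ε-closure({0}) = {0,1,2,3,4,6}
'a' @ 1: {}  — no active states
rest 'babb' ignored (set empty)
after full input: {}  (accept=1 not in)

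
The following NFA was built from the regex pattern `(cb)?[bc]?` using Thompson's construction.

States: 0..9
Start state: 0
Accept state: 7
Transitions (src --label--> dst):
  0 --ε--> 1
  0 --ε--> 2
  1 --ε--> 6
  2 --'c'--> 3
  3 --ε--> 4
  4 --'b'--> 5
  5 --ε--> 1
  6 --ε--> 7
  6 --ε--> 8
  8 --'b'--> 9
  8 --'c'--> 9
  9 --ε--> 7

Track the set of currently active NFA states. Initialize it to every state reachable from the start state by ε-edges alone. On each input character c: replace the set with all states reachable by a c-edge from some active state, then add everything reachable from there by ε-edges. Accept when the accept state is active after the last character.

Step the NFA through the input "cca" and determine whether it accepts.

Answer: REJECT

Steps:
initial (ε-close {0}): {0,1,2,6,7,8}
'c' @ 1: {3,4,7,9}  (accept∈set)
'c' @ 2: {}  — dead — no transitions
rest 'a' ignored (set empty)
end set {} — state 7 not in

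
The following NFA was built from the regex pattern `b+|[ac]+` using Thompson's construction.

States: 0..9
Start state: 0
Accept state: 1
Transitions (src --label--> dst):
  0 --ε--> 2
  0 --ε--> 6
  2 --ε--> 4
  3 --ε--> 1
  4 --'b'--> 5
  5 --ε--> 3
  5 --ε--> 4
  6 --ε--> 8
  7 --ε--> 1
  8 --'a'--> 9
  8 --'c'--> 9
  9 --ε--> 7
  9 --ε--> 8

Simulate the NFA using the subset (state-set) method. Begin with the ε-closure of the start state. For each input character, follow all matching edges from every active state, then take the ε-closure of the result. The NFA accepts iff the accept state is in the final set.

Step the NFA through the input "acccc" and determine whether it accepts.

start: ε-closure({0}) = {0,2,4,6,8}
'a' @ 1: {1,7,8,9}  [accepting]
'c' @ 2: {1,7,8,9}  [accepting]
'c' @ 3: {1,7,8,9}  [accepting]
'c' @ 4: {1,7,8,9}  [accepting]
'c' @ 5: {1,7,8,9}  [accepting]
final: {1,7,8,9}; accept 1 in set

Answer: ACCEPT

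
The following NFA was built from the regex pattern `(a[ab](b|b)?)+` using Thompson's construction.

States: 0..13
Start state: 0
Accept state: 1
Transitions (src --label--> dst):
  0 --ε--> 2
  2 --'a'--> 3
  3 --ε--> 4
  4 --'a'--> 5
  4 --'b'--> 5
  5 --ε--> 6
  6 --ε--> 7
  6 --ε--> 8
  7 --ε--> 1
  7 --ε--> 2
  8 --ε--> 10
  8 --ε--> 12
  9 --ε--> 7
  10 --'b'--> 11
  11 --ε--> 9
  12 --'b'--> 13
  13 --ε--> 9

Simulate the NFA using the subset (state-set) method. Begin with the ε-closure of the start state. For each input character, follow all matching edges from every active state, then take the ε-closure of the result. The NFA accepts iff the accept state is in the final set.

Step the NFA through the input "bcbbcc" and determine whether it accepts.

initial (ε-close {0}): {0,2}
'b' @ 1: {}  — dead — no transitions
rest 'cbbcc' ignored (set empty)
end set {} — state 1 not in

Answer: REJECT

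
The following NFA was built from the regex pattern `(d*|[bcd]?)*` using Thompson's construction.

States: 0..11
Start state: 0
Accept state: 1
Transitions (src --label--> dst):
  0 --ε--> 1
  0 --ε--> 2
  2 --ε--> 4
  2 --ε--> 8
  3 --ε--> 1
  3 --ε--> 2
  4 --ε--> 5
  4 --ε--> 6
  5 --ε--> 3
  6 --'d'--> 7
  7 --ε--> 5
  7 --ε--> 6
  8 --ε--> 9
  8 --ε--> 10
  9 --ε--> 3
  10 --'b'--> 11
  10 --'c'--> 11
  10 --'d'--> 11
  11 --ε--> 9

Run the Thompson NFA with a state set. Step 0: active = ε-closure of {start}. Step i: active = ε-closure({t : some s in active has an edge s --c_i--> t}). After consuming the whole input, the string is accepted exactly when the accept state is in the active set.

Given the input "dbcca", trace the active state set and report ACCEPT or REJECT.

start: ε-closure({0}) = {0,1,2,3,4,5,6,8,9,10}
'd' @ 1: {1,2,3,4,5,6,7,8,9,10,11}  [accepting]
'b' @ 2: {1,2,3,4,5,6,8,9,10,11}  [accepting]
'c' @ 3: {1,2,3,4,5,6,8,9,10,11}  [accepting]
'c' @ 4: {1,2,3,4,5,6,8,9,10,11}  [accepting]
'a' @ 5: {}  — no active states
after full input: {}  (accept=1 not in)

Answer: REJECT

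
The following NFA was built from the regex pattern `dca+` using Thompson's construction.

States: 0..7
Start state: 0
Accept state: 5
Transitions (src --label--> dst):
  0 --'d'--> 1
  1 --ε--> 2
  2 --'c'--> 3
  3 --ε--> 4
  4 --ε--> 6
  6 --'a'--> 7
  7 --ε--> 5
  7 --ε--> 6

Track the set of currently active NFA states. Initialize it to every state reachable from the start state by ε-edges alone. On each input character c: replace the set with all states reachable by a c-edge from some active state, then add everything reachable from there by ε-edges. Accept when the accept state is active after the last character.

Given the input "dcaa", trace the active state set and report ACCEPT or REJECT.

S₀ = ε-closure({0}) = {0}
'd' @ 1: {1,2}
'c' @ 2: {3,4,6}
'a' @ 3: {5,6,7}  [accepting]
'a' @ 4: {5,6,7}  [accepting]
after full input: {5,6,7}  (accept=5 in)

Answer: ACCEPT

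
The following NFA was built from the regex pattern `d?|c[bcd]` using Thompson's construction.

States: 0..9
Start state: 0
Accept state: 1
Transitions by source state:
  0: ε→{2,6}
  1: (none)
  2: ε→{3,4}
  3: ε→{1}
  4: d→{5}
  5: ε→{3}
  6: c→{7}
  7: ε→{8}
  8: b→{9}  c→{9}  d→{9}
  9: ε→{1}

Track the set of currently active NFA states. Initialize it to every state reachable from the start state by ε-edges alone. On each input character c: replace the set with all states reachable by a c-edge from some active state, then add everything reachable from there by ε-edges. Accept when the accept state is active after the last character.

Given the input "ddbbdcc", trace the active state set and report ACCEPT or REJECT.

Answer: REJECT

Steps:
initial (ε-close {0}): {0,1,2,3,4,6}
'd' @ 1: {1,3,5}  (accept∈set)
'd' @ 2: {}  — dead — no transitions
rest 'bbdcc' ignored (set empty)
end set {} — state 1 not in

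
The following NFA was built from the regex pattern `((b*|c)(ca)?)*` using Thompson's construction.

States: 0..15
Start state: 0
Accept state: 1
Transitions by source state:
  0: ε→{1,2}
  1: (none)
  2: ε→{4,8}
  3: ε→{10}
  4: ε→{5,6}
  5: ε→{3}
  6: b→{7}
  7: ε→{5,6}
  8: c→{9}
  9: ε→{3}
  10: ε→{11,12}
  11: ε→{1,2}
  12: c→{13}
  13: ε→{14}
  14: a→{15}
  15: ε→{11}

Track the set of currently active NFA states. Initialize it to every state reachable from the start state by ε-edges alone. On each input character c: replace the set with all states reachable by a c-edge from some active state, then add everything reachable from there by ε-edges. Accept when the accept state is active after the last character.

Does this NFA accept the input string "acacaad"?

Answer: REJECT

Trace:
S₀ = ε-closure({0}) = {0,1,2,3,4,5,6,8,10,11,12}
'a' @ 1: {}  — no active states
rest 'cacaad' ignored (set empty)
after full input: {}  (accept=1 not in)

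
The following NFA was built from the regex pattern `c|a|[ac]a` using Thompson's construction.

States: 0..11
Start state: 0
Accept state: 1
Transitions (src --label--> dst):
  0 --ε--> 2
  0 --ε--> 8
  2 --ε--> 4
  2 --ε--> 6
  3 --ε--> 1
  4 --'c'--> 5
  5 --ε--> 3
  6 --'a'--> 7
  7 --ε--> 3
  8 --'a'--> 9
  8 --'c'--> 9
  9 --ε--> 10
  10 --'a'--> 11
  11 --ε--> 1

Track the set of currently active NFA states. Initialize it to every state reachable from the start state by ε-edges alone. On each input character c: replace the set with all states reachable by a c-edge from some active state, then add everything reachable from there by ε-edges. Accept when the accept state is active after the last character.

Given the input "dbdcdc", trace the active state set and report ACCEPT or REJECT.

Answer: REJECT

Trace:
initial (ε-close {0}): {0,2,4,6,8}
'd' @ 1: {}  — state set empty
rest 'bdcdc' ignored (set empty)
after full input: {}  (accept=1 not in)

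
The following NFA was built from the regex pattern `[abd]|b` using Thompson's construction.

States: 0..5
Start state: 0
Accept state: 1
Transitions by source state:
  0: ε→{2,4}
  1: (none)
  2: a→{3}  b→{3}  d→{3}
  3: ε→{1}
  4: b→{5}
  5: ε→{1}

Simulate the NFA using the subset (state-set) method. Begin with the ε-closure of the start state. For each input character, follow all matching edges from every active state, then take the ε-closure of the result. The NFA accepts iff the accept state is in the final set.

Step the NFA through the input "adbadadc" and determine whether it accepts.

S₀ = ε-closure({0}) = {0,2,4}
'a' @ 1: {1,3}  [accepting]
'd' @ 2: {}  — no active states
rest 'badadc' ignored (set empty)
final: {}; accept 1 not in set

Answer: REJECT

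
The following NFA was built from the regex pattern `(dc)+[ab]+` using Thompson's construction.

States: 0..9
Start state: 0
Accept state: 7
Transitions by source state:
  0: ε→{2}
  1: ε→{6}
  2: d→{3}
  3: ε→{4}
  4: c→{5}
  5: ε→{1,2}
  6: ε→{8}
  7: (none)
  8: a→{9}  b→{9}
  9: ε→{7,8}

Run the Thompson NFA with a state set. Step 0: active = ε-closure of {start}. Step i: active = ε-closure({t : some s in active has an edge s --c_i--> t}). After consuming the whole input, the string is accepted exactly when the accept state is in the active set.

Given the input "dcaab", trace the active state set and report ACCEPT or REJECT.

S₀ = ε-closure({0}) = {0,2}
'd' @ 1: {3,4}
'c' @ 2: {1,2,5,6,8}
'a' @ 3: {7,8,9}  (accept∈set)
'a' @ 4: {7,8,9}  (accept∈set)
'b' @ 5: {7,8,9}  (accept∈set)
end set {7,8,9} — state 7 in

Answer: ACCEPT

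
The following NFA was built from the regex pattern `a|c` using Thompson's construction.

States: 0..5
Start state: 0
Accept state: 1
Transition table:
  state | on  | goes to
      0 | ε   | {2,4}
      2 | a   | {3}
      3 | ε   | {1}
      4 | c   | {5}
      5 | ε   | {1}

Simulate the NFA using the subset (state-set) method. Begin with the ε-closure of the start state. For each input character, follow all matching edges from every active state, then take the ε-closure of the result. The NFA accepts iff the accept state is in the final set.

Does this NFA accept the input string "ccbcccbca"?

initial (ε-close {0}): {0,2,4}
'c' @ 1: {1,5}  ✓accept
'c' @ 2: {}  — no active states
rest 'bcccbca' ignored (set empty)
after full input: {}  (accept=1 not in)

Answer: REJECT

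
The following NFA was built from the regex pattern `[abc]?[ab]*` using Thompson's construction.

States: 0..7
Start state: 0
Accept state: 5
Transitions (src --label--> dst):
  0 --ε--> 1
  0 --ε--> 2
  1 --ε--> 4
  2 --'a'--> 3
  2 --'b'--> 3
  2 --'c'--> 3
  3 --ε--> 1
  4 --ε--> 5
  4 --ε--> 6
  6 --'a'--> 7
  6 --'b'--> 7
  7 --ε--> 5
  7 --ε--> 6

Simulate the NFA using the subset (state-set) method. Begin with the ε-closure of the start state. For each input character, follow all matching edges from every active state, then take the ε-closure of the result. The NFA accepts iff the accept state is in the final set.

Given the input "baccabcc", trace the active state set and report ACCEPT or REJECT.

Answer: REJECT

Steps:
initial (ε-close {0}): {0,1,2,4,5,6}
'b' @ 1: {1,3,4,5,6,7}  [accepting]
'a' @ 2: {5,6,7}  [accepting]
'c' @ 3: {}  — no active states
rest 'cabcc' ignored (set empty)
final: {}; accept 5 not in set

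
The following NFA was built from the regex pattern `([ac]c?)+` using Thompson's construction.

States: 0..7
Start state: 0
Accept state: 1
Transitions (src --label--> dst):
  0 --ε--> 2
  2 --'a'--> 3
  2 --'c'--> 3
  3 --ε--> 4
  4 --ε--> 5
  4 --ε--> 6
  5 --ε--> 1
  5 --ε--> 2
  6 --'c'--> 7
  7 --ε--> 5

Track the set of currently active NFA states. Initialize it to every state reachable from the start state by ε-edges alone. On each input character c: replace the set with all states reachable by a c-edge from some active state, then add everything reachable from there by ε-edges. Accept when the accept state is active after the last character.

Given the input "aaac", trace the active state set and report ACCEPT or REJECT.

start: ε-closure({0}) = {0,2}
'a' @ 1: {1,2,3,4,5,6}  (accept∈set)
'a' @ 2: {1,2,3,4,5,6}  (accept∈set)
'a' @ 3: {1,2,3,4,5,6}  (accept∈set)
'c' @ 4: {1,2,3,4,5,6,7}  (accept∈set)
end set {1,2,3,4,5,6,7} — state 1 in

Answer: ACCEPT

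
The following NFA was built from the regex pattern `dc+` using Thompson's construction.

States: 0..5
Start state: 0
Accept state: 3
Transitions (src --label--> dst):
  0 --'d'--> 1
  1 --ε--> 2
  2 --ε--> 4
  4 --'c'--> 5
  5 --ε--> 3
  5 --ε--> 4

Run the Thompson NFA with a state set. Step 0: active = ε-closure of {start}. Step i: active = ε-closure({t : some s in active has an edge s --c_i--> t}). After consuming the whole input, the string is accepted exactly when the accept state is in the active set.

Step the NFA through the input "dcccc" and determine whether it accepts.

S₀ = ε-closure({0}) = {0}
'd' @ 1: {1,2,4}
'c' @ 2: {3,4,5}  ✓accept
'c' @ 3: {3,4,5}  ✓accept
'c' @ 4: {3,4,5}  ✓accept
'c' @ 5: {3,4,5}  ✓accept
final: {3,4,5}; accept 3 in set

Answer: ACCEPT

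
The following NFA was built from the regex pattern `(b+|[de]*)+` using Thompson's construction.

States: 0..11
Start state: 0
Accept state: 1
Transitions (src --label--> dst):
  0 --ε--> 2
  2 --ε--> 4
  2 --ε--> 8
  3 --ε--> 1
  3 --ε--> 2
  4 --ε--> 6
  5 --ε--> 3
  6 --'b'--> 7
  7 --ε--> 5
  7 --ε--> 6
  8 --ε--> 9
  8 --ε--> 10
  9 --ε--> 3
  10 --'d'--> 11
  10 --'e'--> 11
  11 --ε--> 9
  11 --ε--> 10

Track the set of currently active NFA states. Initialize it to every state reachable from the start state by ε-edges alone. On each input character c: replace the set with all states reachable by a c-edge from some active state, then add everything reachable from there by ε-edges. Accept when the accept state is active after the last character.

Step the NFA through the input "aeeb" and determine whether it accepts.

start: ε-closure({0}) = {0,1,2,3,4,6,8,9,10}
'a' @ 1: {}  — state set empty
rest 'eeb' ignored (set empty)
final: {}; accept 1 not in set

Answer: REJECT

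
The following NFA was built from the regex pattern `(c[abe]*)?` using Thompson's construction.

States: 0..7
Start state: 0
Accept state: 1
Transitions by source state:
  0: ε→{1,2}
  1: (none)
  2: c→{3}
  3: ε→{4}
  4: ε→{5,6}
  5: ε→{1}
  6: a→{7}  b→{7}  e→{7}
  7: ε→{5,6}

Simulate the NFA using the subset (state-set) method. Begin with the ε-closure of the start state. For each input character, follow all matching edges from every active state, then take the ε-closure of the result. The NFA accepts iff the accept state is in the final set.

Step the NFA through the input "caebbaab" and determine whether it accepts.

Answer: ACCEPT

Steps:
initial (ε-close {0}): {0,1,2}
'c' @ 1: {1,3,4,5,6}  (accept∈set)
'a' @ 2: {1,5,6,7}  (accept∈set)
'e' @ 3: {1,5,6,7}  (accept∈set)
'b' @ 4: {1,5,6,7}  (accept∈set)
'b' @ 5: {1,5,6,7}  (accept∈set)
'a' @ 6: {1,5,6,7}  (accept∈set)
'a' @ 7: {1,5,6,7}  (accept∈set)
'b' @ 8: {1,5,6,7}  (accept∈set)
after full input: {1,5,6,7}  (accept=1 in)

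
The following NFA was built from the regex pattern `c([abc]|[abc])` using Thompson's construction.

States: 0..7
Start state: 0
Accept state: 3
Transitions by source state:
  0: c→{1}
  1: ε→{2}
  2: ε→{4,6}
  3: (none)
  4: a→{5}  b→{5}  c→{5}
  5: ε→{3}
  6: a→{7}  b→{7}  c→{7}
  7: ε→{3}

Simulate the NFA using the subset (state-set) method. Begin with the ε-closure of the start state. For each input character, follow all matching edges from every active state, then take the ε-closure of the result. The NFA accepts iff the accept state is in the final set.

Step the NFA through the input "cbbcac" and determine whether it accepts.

S₀ = ε-closure({0}) = {0}
'c' @ 1: {1,2,4,6}
'b' @ 2: {3,5,7}  (accept∈set)
'b' @ 3: {}  — dead — no transitions
rest 'cac' ignored (set empty)
end set {} — state 3 not in

Answer: REJECT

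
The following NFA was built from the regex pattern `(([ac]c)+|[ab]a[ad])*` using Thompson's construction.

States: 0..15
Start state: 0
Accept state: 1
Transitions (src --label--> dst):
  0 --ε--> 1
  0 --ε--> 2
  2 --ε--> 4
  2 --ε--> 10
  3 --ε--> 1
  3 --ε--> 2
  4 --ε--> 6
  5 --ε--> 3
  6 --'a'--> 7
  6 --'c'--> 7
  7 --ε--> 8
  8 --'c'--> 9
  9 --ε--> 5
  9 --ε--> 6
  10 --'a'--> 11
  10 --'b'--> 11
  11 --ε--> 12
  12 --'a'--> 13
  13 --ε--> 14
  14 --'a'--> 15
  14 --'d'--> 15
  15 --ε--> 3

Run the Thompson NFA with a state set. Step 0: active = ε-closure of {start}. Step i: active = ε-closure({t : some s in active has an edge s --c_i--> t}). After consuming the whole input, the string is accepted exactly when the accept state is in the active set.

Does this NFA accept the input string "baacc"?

Answer: ACCEPT

Derivation:
start: ε-closure({0}) = {0,1,2,4,6,10}
'b' @ 1: {11,12}
'a' @ 2: {13,14}
'a' @ 3: {1,2,3,4,6,10,15}  (accept∈set)
'c' @ 4: {7,8}
'c' @ 5: {1,2,3,4,5,6,9,10}  (accept∈set)
final: {1,2,3,4,5,6,9,10}; accept 1 in set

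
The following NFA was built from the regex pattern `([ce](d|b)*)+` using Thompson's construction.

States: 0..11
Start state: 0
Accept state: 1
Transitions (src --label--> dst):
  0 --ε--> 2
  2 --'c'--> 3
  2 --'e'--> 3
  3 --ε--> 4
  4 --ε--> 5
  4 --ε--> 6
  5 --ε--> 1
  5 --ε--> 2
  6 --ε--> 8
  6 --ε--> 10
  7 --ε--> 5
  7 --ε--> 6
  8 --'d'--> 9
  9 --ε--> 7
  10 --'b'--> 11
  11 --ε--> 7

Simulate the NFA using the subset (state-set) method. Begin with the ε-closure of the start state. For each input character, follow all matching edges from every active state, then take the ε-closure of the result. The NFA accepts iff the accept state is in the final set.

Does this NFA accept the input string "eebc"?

Answer: ACCEPT

Steps:
start: ε-closure({0}) = {0,2}
'e' @ 1: {1,2,3,4,5,6,8,10}  [accepting]
'e' @ 2: {1,2,3,4,5,6,8,10}  [accepting]
'b' @ 3: {1,2,5,6,7,8,10,11}  [accepting]
'c' @ 4: {1,2,3,4,5,6,8,10}  [accepting]
end set {1,2,3,4,5,6,8,10} — state 1 in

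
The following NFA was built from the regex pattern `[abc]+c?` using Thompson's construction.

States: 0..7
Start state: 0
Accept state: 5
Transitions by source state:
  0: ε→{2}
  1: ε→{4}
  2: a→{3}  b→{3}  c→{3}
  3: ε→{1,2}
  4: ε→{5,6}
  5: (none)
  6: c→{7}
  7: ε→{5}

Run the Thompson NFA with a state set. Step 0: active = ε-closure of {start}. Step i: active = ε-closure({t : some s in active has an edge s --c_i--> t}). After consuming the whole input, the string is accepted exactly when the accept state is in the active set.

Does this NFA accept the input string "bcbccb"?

initial (ε-close {0}): {0,2}
'b' @ 1: {1,2,3,4,5,6}  ✓accept
'c' @ 2: {1,2,3,4,5,6,7}  ✓accept
'b' @ 3: {1,2,3,4,5,6}  ✓accept
'c' @ 4: {1,2,3,4,5,6,7}  ✓accept
'c' @ 5: {1,2,3,4,5,6,7}  ✓accept
'b' @ 6: {1,2,3,4,5,6}  ✓accept
after full input: {1,2,3,4,5,6}  (accept=5 in)

Answer: ACCEPT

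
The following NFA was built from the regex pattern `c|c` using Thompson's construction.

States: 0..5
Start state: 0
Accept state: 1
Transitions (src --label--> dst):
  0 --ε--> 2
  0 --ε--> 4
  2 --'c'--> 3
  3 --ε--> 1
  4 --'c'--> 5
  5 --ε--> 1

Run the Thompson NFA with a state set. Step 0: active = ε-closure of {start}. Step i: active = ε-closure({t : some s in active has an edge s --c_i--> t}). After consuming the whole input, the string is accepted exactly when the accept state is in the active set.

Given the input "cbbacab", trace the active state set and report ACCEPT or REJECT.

start: ε-closure({0}) = {0,2,4}
'c' @ 1: {1,3,5}  [accepting]
'b' @ 2: {}  — no active states
rest 'bacab' ignored (set empty)
final: {}; accept 1 not in set

Answer: REJECT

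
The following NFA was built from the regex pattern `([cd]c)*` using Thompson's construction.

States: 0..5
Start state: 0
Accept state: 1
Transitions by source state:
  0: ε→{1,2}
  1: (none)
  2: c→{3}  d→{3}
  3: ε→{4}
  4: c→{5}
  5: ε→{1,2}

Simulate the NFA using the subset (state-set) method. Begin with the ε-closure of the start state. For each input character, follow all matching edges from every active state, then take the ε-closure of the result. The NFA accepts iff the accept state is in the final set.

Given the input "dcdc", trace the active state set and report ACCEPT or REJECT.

Answer: ACCEPT

Trace:
initial (ε-close {0}): {0,1,2}
'd' @ 1: {3,4}
'c' @ 2: {1,2,5}  [accepting]
'd' @ 3: {3,4}
'c' @ 4: {1,2,5}  [accepting]
end set {1,2,5} — state 1 in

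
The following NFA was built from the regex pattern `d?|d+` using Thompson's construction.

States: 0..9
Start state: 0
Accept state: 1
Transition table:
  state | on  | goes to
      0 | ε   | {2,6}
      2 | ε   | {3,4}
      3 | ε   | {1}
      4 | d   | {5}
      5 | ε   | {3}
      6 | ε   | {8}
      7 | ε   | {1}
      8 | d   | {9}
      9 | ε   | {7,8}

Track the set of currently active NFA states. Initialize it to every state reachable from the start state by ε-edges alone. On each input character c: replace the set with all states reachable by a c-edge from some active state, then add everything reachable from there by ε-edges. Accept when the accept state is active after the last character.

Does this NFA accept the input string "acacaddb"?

Answer: REJECT

Derivation:
start: ε-closure({0}) = {0,1,2,3,4,6,8}
'a' @ 1: {}  — dead — no transitions
rest 'cacaddb' ignored (set empty)
end set {} — state 1 not in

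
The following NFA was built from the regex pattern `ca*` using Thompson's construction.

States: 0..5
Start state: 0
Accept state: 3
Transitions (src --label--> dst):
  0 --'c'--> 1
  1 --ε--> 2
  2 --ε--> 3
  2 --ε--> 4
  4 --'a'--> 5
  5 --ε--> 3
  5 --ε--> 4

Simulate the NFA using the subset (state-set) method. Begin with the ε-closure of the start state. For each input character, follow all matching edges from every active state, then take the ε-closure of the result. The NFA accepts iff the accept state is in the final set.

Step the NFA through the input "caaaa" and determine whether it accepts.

start: ε-closure({0}) = {0}
'c' @ 1: {1,2,3,4}  ✓accept
'a' @ 2: {3,4,5}  ✓accept
'a' @ 3: {3,4,5}  ✓accept
'a' @ 4: {3,4,5}  ✓accept
'a' @ 5: {3,4,5}  ✓accept
after full input: {3,4,5}  (accept=3 in)

Answer: ACCEPT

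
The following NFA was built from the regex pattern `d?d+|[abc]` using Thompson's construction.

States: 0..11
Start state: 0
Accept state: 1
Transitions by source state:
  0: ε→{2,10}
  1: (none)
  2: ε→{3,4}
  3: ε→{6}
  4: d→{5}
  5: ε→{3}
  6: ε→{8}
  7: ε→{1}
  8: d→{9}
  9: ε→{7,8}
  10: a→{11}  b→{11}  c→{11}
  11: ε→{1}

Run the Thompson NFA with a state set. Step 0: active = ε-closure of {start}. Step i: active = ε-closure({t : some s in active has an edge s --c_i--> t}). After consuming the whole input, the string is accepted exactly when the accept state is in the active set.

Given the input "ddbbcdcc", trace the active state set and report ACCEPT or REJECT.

S₀ = ε-closure({0}) = {0,2,3,4,6,8,10}
'd' @ 1: {1,3,5,6,7,8,9}  (accept∈set)
'd' @ 2: {1,7,8,9}  (accept∈set)
'b' @ 3: {}  — no active states
rest 'bcdcc' ignored (set empty)
end set {} — state 1 not in

Answer: REJECT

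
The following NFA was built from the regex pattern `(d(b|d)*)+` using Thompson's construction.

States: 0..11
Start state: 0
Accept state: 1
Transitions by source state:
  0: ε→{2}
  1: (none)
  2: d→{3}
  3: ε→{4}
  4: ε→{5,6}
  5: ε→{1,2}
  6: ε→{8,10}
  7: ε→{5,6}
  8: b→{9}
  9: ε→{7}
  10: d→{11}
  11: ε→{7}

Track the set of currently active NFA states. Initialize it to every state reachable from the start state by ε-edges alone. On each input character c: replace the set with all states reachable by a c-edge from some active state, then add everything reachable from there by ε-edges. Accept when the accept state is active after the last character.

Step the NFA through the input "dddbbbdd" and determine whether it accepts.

Answer: ACCEPT

Derivation:
start: ε-closure({0}) = {0,2}
'd' @ 1: {1,2,3,4,5,6,8,10}  [accepting]
'd' @ 2: {1,2,3,4,5,6,7,8,10,11}  [accepting]
'd' @ 3: {1,2,3,4,5,6,7,8,10,11}  [accepting]
'b' @ 4: {1,2,5,6,7,8,9,10}  [accepting]
'b' @ 5: {1,2,5,6,7,8,9,10}  [accepting]
'b' @ 6: {1,2,5,6,7,8,9,10}  [accepting]
'd' @ 7: {1,2,3,4,5,6,7,8,10,11}  [accepting]
'd' @ 8: {1,2,3,4,5,6,7,8,10,11}  [accepting]
end set {1,2,3,4,5,6,7,8,10,11} — state 1 in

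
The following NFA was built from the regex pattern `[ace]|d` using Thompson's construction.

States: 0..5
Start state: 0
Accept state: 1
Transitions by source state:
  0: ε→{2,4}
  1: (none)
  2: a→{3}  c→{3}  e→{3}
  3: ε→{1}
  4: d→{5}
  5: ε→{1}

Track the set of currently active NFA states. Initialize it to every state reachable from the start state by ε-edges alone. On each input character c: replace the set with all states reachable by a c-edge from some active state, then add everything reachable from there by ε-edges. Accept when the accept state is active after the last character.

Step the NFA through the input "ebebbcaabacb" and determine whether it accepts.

Answer: REJECT

Derivation:
start: ε-closure({0}) = {0,2,4}
'e' @ 1: {1,3}  ✓accept
'b' @ 2: {}  — dead — no transitions
rest 'ebbcaabacb' ignored (set empty)
final: {}; accept 1 not in set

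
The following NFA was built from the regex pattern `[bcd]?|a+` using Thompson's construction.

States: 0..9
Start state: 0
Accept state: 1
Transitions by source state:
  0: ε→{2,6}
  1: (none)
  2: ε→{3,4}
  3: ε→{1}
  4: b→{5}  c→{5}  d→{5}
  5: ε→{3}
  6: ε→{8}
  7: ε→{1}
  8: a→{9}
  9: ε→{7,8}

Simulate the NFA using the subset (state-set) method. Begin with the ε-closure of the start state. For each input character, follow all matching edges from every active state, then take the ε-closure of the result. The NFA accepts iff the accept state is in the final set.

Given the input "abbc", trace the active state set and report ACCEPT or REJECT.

Answer: REJECT

Trace:
S₀ = ε-closure({0}) = {0,1,2,3,4,6,8}
'a' @ 1: {1,7,8,9}  (accept∈set)
'b' @ 2: {}  — state set empty
rest 'bc' ignored (set empty)
end set {} — state 1 not in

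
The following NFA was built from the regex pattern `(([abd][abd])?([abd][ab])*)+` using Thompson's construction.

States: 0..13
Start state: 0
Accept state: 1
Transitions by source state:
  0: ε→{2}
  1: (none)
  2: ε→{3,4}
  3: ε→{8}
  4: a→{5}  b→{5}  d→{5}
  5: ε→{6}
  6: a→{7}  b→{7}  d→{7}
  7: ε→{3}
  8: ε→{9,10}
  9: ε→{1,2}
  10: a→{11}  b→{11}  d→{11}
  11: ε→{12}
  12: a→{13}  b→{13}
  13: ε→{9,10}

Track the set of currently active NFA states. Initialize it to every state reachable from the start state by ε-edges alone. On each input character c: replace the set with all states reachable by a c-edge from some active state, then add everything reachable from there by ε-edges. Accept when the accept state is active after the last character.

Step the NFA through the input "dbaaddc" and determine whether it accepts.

Answer: REJECT

Trace:
start: ε-closure({0}) = {0,1,2,3,4,8,9,10}
'd' @ 1: {5,6,11,12}
'b' @ 2: {1,2,3,4,7,8,9,10,13}  [accepting]
'a' @ 3: {5,6,11,12}
'a' @ 4: {1,2,3,4,7,8,9,10,13}  [accepting]
'd' @ 5: {5,6,11,12}
'd' @ 6: {1,2,3,4,7,8,9,10}  [accepting]
'c' @ 7: {}  — no active states
final: {}; accept 1 not in set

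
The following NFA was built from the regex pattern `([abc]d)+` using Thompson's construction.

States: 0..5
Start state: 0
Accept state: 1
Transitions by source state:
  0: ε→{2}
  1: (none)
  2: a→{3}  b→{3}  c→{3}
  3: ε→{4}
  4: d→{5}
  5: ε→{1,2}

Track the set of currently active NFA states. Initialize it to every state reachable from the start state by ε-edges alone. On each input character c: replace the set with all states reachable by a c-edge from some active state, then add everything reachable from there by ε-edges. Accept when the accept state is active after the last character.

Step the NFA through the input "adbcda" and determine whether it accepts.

Answer: REJECT

Derivation:
initial (ε-close {0}): {0,2}
'a' @ 1: {3,4}
'd' @ 2: {1,2,5}  (accept∈set)
'b' @ 3: {3,4}
'c' @ 4: {}  — dead — no transitions
rest 'da' ignored (set empty)
end set {} — state 1 not in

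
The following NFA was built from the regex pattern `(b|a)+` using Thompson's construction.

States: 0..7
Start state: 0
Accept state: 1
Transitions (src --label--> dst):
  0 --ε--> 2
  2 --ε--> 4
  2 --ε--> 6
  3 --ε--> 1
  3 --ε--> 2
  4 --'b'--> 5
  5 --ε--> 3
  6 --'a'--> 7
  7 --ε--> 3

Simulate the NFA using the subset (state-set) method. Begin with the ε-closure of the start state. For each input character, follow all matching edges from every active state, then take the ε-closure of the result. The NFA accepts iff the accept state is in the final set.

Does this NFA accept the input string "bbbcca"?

S₀ = ε-closure({0}) = {0,2,4,6}
'b' @ 1: {1,2,3,4,5,6}  ✓accept
'b' @ 2: {1,2,3,4,5,6}  ✓accept
'b' @ 3: {1,2,3,4,5,6}  ✓accept
'c' @ 4: {}  — state set empty
rest 'ca' ignored (set empty)
after full input: {}  (accept=1 not in)

Answer: REJECT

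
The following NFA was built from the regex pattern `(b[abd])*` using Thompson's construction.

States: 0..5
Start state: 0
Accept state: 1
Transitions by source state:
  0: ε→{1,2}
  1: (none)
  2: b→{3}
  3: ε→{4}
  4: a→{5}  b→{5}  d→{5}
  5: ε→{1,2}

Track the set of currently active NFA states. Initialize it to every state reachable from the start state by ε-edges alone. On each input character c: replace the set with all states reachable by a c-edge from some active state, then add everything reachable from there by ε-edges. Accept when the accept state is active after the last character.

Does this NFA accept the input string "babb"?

Answer: ACCEPT

Steps:
start: ε-closure({0}) = {0,1,2}
'b' @ 1: {3,4}
'a' @ 2: {1,2,5}  [accepting]
'b' @ 3: {3,4}
'b' @ 4: {1,2,5}  [accepting]
end set {1,2,5} — state 1 in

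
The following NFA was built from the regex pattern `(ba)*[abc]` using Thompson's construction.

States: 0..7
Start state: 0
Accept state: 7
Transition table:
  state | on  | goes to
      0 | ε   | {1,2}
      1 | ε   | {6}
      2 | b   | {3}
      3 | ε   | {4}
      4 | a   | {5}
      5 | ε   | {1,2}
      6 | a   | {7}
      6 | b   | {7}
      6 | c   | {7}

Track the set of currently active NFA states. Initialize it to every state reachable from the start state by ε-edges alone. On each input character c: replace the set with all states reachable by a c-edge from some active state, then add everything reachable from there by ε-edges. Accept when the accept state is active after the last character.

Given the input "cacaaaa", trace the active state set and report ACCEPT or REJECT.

Answer: REJECT

Derivation:
S₀ = ε-closure({0}) = {0,1,2,6}
'c' @ 1: {7}  ✓accept
'a' @ 2: {}  — dead — no transitions
rest 'caaaa' ignored (set empty)
final: {}; accept 7 not in set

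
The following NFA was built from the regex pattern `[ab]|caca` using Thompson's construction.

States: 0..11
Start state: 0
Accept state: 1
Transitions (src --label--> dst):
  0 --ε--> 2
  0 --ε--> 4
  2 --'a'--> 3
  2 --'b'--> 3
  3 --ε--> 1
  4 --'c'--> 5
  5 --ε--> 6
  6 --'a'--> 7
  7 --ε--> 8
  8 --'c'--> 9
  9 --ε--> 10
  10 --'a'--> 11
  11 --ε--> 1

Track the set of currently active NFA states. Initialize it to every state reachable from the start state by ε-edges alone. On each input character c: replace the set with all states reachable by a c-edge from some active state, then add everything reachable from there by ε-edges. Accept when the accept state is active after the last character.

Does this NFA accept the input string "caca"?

start: ε-closure({0}) = {0,2,4}
'c' @ 1: {5,6}
'a' @ 2: {7,8}
'c' @ 3: {9,10}
'a' @ 4: {1,11}  ✓accept
final: {1,11}; accept 1 in set

Answer: ACCEPT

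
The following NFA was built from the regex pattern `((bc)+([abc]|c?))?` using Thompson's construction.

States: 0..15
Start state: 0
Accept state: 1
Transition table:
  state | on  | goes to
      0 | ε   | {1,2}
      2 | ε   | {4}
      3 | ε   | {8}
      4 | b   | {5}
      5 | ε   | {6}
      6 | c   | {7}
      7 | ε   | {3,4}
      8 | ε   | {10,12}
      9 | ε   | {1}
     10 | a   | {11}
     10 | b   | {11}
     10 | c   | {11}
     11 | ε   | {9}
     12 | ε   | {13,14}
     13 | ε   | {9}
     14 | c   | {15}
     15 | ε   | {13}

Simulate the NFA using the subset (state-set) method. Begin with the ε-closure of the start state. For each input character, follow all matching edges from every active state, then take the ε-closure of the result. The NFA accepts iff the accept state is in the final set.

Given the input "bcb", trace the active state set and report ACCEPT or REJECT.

Answer: ACCEPT

Derivation:
start: ε-closure({0}) = {0,1,2,4}
'b' @ 1: {5,6}
'c' @ 2: {1,3,4,7,8,9,10,12,13,14}  ✓accept
'b' @ 3: {1,5,6,9,11}  ✓accept
final: {1,5,6,9,11}; accept 1 in set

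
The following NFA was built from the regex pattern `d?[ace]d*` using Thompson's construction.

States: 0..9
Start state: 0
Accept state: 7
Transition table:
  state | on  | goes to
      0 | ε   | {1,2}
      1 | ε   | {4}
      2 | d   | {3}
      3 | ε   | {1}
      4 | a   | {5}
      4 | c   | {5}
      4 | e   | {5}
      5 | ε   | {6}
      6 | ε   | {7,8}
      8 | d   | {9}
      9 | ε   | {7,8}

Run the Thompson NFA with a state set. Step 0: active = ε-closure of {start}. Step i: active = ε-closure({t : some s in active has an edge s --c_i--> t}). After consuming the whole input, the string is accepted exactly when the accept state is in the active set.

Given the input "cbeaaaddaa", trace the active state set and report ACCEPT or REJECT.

Answer: REJECT

Trace:
S₀ = ε-closure({0}) = {0,1,2,4}
'c' @ 1: {5,6,7,8}  ✓accept
'b' @ 2: {}  — dead — no transitions
rest 'eaaaddaa' ignored (set empty)
end set {} — state 7 not in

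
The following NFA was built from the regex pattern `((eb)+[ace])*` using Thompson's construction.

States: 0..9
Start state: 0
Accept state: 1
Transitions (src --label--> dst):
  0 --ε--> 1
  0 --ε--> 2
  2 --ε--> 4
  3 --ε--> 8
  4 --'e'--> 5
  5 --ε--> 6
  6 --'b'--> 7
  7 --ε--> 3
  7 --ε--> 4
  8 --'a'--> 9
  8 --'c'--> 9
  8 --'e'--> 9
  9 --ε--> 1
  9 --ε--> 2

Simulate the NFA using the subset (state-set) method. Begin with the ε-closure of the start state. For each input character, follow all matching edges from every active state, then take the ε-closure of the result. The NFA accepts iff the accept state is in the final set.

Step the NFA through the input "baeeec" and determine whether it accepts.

S₀ = ε-closure({0}) = {0,1,2,4}
'b' @ 1: {}  — dead — no transitions
rest 'aeeec' ignored (set empty)
end set {} — state 1 not in

Answer: REJECT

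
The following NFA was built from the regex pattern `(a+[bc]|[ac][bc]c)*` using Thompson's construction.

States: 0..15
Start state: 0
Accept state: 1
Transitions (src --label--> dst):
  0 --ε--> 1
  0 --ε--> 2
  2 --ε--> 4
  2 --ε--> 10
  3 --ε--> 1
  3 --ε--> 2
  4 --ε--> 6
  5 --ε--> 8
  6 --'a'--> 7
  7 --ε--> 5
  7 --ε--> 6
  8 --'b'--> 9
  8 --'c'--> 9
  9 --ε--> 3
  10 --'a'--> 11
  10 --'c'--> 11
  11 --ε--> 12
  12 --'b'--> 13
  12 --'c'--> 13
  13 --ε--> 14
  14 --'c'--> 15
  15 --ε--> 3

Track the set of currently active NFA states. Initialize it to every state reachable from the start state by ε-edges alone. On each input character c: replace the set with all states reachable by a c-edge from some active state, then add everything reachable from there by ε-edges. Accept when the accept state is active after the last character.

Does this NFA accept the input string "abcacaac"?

S₀ = ε-closure({0}) = {0,1,2,4,6,10}
'a' @ 1: {5,6,7,8,11,12}
'b' @ 2: {1,2,3,4,6,9,10,13,14}  ✓accept
'c' @ 3: {1,2,3,4,6,10,11,12,15}  ✓accept
'a' @ 4: {5,6,7,8,11,12}
'c' @ 5: {1,2,3,4,6,9,10,13,14}  ✓accept
'a' @ 6: {5,6,7,8,11,12}
'a' @ 7: {5,6,7,8}
'c' @ 8: {1,2,3,4,6,9,10}  ✓accept
end set {1,2,3,4,6,9,10} — state 1 in

Answer: ACCEPT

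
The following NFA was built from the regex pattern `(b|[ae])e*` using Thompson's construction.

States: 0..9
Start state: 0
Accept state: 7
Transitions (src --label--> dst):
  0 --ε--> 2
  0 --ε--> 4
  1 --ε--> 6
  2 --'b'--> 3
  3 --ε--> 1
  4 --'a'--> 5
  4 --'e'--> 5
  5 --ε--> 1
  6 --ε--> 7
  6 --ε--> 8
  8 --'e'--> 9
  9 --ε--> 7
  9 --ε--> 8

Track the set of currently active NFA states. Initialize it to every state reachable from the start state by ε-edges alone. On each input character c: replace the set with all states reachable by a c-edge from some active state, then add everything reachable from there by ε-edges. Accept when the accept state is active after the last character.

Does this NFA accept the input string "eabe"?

start: ε-closure({0}) = {0,2,4}
'e' @ 1: {1,5,6,7,8}  (accept∈set)
'a' @ 2: {}  — no active states
rest 'be' ignored (set empty)
final: {}; accept 7 not in set

Answer: REJECT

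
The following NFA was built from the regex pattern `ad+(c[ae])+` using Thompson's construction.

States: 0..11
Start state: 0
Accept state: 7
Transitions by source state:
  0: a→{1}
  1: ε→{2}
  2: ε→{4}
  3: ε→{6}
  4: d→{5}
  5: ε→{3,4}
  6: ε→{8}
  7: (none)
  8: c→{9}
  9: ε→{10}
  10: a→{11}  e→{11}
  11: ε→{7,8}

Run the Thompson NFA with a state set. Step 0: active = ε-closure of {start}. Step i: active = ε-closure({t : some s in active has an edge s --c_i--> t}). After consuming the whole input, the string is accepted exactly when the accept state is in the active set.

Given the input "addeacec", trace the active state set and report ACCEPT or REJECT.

Answer: REJECT

Trace:
S₀ = ε-closure({0}) = {0}
'a' @ 1: {1,2,4}
'd' @ 2: {3,4,5,6,8}
'd' @ 3: {3,4,5,6,8}
'e' @ 4: {}  — state set empty
rest 'acec' ignored (set empty)
final: {}; accept 7 not in set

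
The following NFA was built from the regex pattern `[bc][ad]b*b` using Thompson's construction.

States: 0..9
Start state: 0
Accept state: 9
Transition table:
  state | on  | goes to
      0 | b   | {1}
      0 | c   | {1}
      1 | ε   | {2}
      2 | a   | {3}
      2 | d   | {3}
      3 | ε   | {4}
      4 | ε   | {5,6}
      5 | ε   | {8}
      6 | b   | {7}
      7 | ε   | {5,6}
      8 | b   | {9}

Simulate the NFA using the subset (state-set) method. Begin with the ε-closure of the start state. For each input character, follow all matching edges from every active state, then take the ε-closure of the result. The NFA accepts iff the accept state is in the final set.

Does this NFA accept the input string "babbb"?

start: ε-closure({0}) = {0}
'b' @ 1: {1,2}
'a' @ 2: {3,4,5,6,8}
'b' @ 3: {5,6,7,8,9}  [accepting]
'b' @ 4: {5,6,7,8,9}  [accepting]
'b' @ 5: {5,6,7,8,9}  [accepting]
end set {5,6,7,8,9} — state 9 in

Answer: ACCEPT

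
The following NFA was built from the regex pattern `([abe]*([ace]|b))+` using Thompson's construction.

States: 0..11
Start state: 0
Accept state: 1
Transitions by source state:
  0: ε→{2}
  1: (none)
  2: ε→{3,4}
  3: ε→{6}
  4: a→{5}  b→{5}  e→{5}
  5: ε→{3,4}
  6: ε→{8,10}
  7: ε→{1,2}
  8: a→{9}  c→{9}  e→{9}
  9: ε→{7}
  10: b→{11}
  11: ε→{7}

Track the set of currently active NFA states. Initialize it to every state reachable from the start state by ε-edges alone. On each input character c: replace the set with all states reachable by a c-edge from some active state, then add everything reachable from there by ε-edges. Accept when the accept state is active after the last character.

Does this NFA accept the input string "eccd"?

Answer: REJECT

Steps:
initial (ε-close {0}): {0,2,3,4,6,8,10}
'e' @ 1: {1,2,3,4,5,6,7,8,9,10}  [accepting]
'c' @ 2: {1,2,3,4,6,7,8,9,10}  [accepting]
'c' @ 3: {1,2,3,4,6,7,8,9,10}  [accepting]
'd' @ 4: {}  — state set empty
final: {}; accept 1 not in set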